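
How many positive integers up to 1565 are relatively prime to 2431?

Prime factors of 2431: 11, 13, 17. Count integers ≤ 1565 divisible by none of them.
By inclusion–exclusion: 1565 − ⌊1565/11⌋ − ⌊1565/13⌋ − ⌊1565/17⌋ + ⌊1565/143⌋ + ⌊1565/187⌋ + ⌊1565/221⌋ − ⌊1565/2431⌋ = 1236.

1236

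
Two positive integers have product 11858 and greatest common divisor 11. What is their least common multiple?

gcd·lcm = product, so lcm = 11858/11 = 1078.

1078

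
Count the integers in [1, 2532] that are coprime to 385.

1579

385 = 5·7·11. Inclusion–exclusion on these primes:
2532 − ⌊2532/5⌋ − ⌊2532/7⌋ − ⌊2532/11⌋ + ⌊2532/35⌋ + ⌊2532/55⌋ + ⌊2532/77⌋ − ⌊2532/385⌋ = 1579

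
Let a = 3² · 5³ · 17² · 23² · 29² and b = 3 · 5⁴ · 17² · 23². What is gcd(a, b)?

min exponent per shared prime: 3 · 5³ · 17² · 23² = 57330375

57330375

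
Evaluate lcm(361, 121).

gcd first: 361 = 2·121 + 119; 121 = 1·119 + 2; 119 = 59·2 + 1; 2 = 2·1 + 0 → gcd = 1
lcm = 361·121/gcd = 43681/1 = 43681

43681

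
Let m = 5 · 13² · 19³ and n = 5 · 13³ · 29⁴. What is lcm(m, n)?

max exponent per prime: 5 · 13³ · 19³ · 29⁴ = 53290875563315

53290875563315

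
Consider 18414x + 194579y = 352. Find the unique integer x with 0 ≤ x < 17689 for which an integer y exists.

Euclid: 194579 = 10·18414 + 10439; 18414 = 1·10439 + 7975; 10439 = 1·7975 + 2464; 7975 = 3·2464 + 583; 2464 = 4·583 + 132; 583 = 4·132 + 55; 132 = 2·55 + 22; 55 = 2·22 + 11; 22 = 2·11 + 0 → gcd = 11; 352 = 11·32.
Back-substitution yields 18414·(7344) + 194579·(-695) = 11, so one solution is x = 7344·32 = 235008, y = -695·32 = -22240.
Solutions in x differ by 194579/11 = 17689; the one in [0, 17689) is 235008 mod 17689 = 5051.

5051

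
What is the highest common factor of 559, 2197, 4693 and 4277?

gcd(559, 2197): 2197 = 3·559 + 520; 559 = 1·520 + 39; 520 = 13·39 + 13; 39 = 3·13 + 0 → 13
gcd(13, 4693): 4693 = 361·13 + 0 → 13
gcd(13, 4277): 4277 = 329·13 + 0 → 13

13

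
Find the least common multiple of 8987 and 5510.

2606230

gcd first: 8987 = 1·5510 + 3477; 5510 = 1·3477 + 2033; 3477 = 1·2033 + 1444; 2033 = 1·1444 + 589; 1444 = 2·589 + 266; 589 = 2·266 + 57; 266 = 4·57 + 38; 57 = 1·38 + 19; 38 = 2·19 + 0 → gcd = 19
lcm = 8987·5510/gcd = 49518370/19 = 2606230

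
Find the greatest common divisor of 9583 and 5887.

7

Euclid: 9583 = 1·5887 + 3696; 5887 = 1·3696 + 2191; 3696 = 1·2191 + 1505; 2191 = 1·1505 + 686; 1505 = 2·686 + 133; 686 = 5·133 + 21; 133 = 6·21 + 7; 21 = 3·7 + 0. Last nonzero remainder: 7.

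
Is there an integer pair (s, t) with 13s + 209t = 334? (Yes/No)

By Bézout, 13s + 209t = 334 has integer solutions iff gcd(13, 209) | 334.
Euclid: 209 = 16·13 + 1; 13 = 13·1 + 0. gcd = 1; 334 mod 1 = 0. Yes.

Yes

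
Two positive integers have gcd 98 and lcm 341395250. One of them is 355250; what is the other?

94178

a·b = gcd·lcm = 98·341395250 = 33456734500, so b = 33456734500/355250 = 94178.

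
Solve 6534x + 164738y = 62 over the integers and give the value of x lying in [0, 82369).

46643

Euclid: 164738 = 25·6534 + 1388; 6534 = 4·1388 + 982; 1388 = 1·982 + 406; 982 = 2·406 + 170; 406 = 2·170 + 66; 170 = 2·66 + 38; 66 = 1·38 + 28; 38 = 1·28 + 10; 28 = 2·10 + 8; 10 = 1·8 + 2; 8 = 4·2 + 0 → gcd = 2; 62 = 2·31.
Back-substitution yields 6534·(17447) + 164738·(-692) = 2, so one solution is x = 17447·31 = 540857, y = -692·31 = -21452.
Solutions in x differ by 164738/2 = 82369; the one in [0, 82369) is 540857 mod 82369 = 46643.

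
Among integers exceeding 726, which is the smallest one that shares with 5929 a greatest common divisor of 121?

968

gcd(k, 5929) = 121 forces 121 | k; write k = 121s. Then gcd(121s, 121·49) = 121·gcd(s, 49), so need gcd(s, 49) = 1.
121s > 726 gives s ≥ 7. The least s ≥ 7 coprime to 49 is 8, so k = 121·8 = 968.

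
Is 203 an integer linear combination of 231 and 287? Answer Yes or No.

Yes

gcd(231, 287): 287 = 1·231 + 56; 231 = 4·56 + 7; 56 = 8·7 + 0 → 7
7 divides 203, so a solution exists.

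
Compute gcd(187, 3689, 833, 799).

17

187 = 11 · 17; 3689 = 7 · 17 · 31; 833 = 7² · 17; 799 = 17 · 47
gcd takes min exponent of each prime: 17 = 17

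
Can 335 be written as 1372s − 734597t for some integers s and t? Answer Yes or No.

Yes

By Bézout, 1372s − 734597t = 335 has integer solutions iff gcd(1372, 734597) | 335.
Euclid: 734597 = 535·1372 + 577; 1372 = 2·577 + 218; 577 = 2·218 + 141; 218 = 1·141 + 77; 141 = 1·77 + 64; 77 = 1·64 + 13; 64 = 4·13 + 12; 13 = 1·12 + 1; 12 = 12·1 + 0. gcd = 1; 335 mod 1 = 0. Yes.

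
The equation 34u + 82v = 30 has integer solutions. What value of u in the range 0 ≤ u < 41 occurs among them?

Euclid: 82 = 2·34 + 14; 34 = 2·14 + 6; 14 = 2·6 + 2; 6 = 3·2 + 0 → gcd = 2; 30 = 2·15.
Back-substitution yields 34·(-12) + 82·(5) = 2, so one solution is u = -12·15 = -180, v = 5·15 = 75.
Solutions in u differ by 82/2 = 41; the one in [0, 41) is -180 mod 41 = 25.

25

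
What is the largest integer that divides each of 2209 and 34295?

2209 = 47²
34295 = 5 · 19³
Common: 1 = 1

1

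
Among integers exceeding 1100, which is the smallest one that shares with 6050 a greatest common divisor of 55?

1155

6050 = 55·110. Any t with gcd(t, 6050) = 55 is a multiple of 55, say 55s, with s coprime to 110.
Need s > 1100/55, so s ≥ 21. First s ≥ 21 with gcd(s, 110) = 1 is s = 21. Thus t = 55·21 = 1155.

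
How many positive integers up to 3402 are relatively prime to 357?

1829

357 = 3·7·17. Inclusion–exclusion on these primes:
3402 − ⌊3402/3⌋ − ⌊3402/7⌋ − ⌊3402/17⌋ + ⌊3402/21⌋ + ⌊3402/51⌋ + ⌊3402/119⌋ − ⌊3402/357⌋ = 1829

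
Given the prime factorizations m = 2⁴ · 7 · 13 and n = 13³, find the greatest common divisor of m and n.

min exponent per shared prime: 13 = 13

13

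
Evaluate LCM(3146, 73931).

147862

gcd first: 73931 = 23·3146 + 1573; 3146 = 2·1573 + 0 → gcd = 1573
lcm = 3146·73931/gcd = 232586926/1573 = 147862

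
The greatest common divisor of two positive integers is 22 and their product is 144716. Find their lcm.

Since gcd(m,n)·lcm(m,n) = mn, lcm = 144716/22 = 6578.

6578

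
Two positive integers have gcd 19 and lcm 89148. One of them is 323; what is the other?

u·v = gcd·lcm = 19·89148 = 1693812, so v = 1693812/323 = 5244.

5244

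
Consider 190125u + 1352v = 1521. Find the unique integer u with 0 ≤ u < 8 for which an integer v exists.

5

Reduce mod 1352: 190125u ≡ 1521 (mod 1352). With g = gcd(190125, 1352) = 169 dividing 1521, divide through: 1125u ≡ 9 (mod 8).
Since gcd(1125, 8) = 1, u ≡ 9·(1125)⁻¹ ≡ 5 (mod 8). Smallest non-negative: 5.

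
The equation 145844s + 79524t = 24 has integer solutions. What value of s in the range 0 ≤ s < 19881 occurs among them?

Reduce mod 79524: 145844s ≡ 24 (mod 79524). With g = gcd(145844, 79524) = 4 dividing 24, divide through: 36461s ≡ 6 (mod 19881).
Since gcd(36461, 19881) = 1, s ≡ 6·(36461)⁻¹ ≡ 18291 (mod 19881). Smallest non-negative: 18291.

18291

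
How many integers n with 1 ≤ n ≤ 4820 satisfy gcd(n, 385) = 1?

3004

385 = 5·7·11. Inclusion–exclusion on these primes:
4820 − ⌊4820/5⌋ − ⌊4820/7⌋ − ⌊4820/11⌋ + ⌊4820/35⌋ + ⌊4820/55⌋ + ⌊4820/77⌋ − ⌊4820/385⌋ = 3004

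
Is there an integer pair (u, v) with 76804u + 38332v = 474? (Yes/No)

No

gcd(76804, 38332): 76804 = 2·38332 + 140; 38332 = 273·140 + 112; 140 = 1·112 + 28; 112 = 4·28 + 0 → 28
28 does not divide 474, so a solution does not exist.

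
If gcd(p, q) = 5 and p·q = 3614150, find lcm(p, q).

722830

For any two positive integers, gcd × lcm equals their product. Hence lcm = 3614150 / 5 = 722830.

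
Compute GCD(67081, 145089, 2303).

67081 = 7² · 37²; 145089 = 3² · 7³ · 47; 2303 = 7² · 47
gcd takes min exponent of each prime: 7² = 49

49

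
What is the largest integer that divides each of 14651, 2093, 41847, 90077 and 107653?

14651 = 7² · 13 · 23; 2093 = 7 · 13 · 23; 41847 = 3 · 13 · 29 · 37; 90077 = 13³ · 41; 107653 = 7² · 13³
gcd takes min exponent of each prime: 13 = 13

13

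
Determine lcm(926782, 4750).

115847750

gcd first: 926782 = 195·4750 + 532; 4750 = 8·532 + 494; 532 = 1·494 + 38; 494 = 13·38 + 0 → gcd = 38
lcm = 926782·4750/gcd = 4402214500/38 = 115847750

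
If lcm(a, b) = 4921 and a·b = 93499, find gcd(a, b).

gcd·lcm = product, so gcd = 93499/4921 = 19.

19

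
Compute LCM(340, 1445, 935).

63580

340 = 2² · 5 · 17; 1445 = 5 · 17²; 935 = 5 · 11 · 17
lcm takes max exponent of each prime: 2² · 5 · 11 · 17² = 63580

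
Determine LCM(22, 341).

682

22 = 2 · 11; 341 = 11 · 31
max exponents: 2 · 11 · 31 = 682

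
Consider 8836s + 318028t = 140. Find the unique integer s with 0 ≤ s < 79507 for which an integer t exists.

gcd(8836, 318028) = 4 (Euclid: 318028 = 35·8836 + 8768; 8836 = 1·8768 + 68; 8768 = 128·68 + 64; 68 = 1·64 + 4; 64 = 16·4 + 0), and 4 | 140.
Extended Euclid: 8836·(4679) + 318028·(-130) = 4. Scale by 35: s₀ = 163765.
General solution s = s₀ + 79507k; reducing mod 79507 gives s = 4751 (and t = -132).

4751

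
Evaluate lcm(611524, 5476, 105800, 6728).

35203265769800

611524 = 2² · 17² · 23²; 5476 = 2² · 37²; 105800 = 2³ · 5² · 23²; 6728 = 2³ · 29²
lcm takes max exponent of each prime: 2³ · 5² · 17² · 23² · 29² · 37² = 35203265769800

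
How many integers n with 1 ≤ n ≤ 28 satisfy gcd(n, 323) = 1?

26

323 = 17·19. Inclusion–exclusion on these primes:
28 − ⌊28/17⌋ − ⌊28/19⌋ + ⌊28/323⌋ = 26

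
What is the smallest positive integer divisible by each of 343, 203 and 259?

343 = 7³; 203 = 7 · 29; 259 = 7 · 37
lcm takes max exponent of each prime: 7³ · 29 · 37 = 368039

368039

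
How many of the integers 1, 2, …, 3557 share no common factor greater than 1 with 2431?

2810

2431 = 11·13·17. Inclusion–exclusion on these primes:
3557 − ⌊3557/11⌋ − ⌊3557/13⌋ − ⌊3557/17⌋ + ⌊3557/143⌋ + ⌊3557/187⌋ + ⌊3557/221⌋ − ⌊3557/2431⌋ = 2810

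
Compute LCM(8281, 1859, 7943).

4281277

8281 = 7² · 13²; 1859 = 11 · 13²; 7943 = 13² · 47
lcm takes max exponent of each prime: 7² · 11 · 13² · 47 = 4281277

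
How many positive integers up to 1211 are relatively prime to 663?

Prime factors of 663: 3, 13, 17. Count integers ≤ 1211 divisible by none of them.
By inclusion–exclusion: 1211 − ⌊1211/3⌋ − ⌊1211/13⌋ − ⌊1211/17⌋ + ⌊1211/39⌋ + ⌊1211/51⌋ + ⌊1211/221⌋ − ⌊1211/663⌋ = 702.

702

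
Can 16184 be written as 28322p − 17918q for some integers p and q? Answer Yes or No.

gcd(28322, 17918): 28322 = 1·17918 + 10404; 17918 = 1·10404 + 7514; 10404 = 1·7514 + 2890; 7514 = 2·2890 + 1734; 2890 = 1·1734 + 1156; 1734 = 1·1156 + 578; 1156 = 2·578 + 0 → 578
578 divides 16184, so a solution exists.

Yes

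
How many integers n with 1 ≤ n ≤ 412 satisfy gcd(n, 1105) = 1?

286

1105 = 5·13·17. Inclusion–exclusion on these primes:
412 − ⌊412/5⌋ − ⌊412/13⌋ − ⌊412/17⌋ + ⌊412/65⌋ + ⌊412/85⌋ + ⌊412/221⌋ − ⌊412/1105⌋ = 286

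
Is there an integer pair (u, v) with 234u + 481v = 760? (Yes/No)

No

By Bézout, 234u + 481v = 760 has integer solutions iff gcd(234, 481) | 760.
Euclid: 481 = 2·234 + 13; 234 = 18·13 + 0. gcd = 13; 760 mod 13 = 6. No.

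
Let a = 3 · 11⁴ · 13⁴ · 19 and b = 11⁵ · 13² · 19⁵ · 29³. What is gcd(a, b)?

47012251

min exponent per shared prime: 11⁴ · 13² · 19 = 47012251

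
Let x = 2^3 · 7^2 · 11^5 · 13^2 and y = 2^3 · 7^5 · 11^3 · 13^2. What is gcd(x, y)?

88176088

min exponent per shared prime: 2^3 · 7^2 · 11^3 · 13^2 = 88176088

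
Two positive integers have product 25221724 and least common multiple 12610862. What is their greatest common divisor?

2

From gcd × lcm = pq: gcd = 25221724 / 12610862 = 2.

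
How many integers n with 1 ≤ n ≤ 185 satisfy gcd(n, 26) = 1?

86

26 = 2·13. Inclusion–exclusion on these primes:
185 − ⌊185/2⌋ − ⌊185/13⌋ + ⌊185/26⌋ = 86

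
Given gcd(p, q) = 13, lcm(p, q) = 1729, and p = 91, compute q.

Using pq = gcd(p,q)·lcm(p,q) = 13·1729 = 22477, we get q = 22477/91 = 247.

247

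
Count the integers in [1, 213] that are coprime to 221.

185

Prime factors of 221: 13, 17. Count integers ≤ 213 divisible by none of them.
By inclusion–exclusion: 213 − ⌊213/13⌋ − ⌊213/17⌋ + ⌊213/221⌋ = 185.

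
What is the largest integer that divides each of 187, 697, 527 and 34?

17

gcd(187, 697): 697 = 3·187 + 136; 187 = 1·136 + 51; 136 = 2·51 + 34; 51 = 1·34 + 17; 34 = 2·17 + 0 → 17
gcd(17, 527): 527 = 31·17 + 0 → 17
gcd(17, 34): 34 = 2·17 + 0 → 17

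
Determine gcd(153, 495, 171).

9

gcd(153, 495): 495 = 3·153 + 36; 153 = 4·36 + 9; 36 = 4·9 + 0 → 9
gcd(9, 171): 171 = 19·9 + 0 → 9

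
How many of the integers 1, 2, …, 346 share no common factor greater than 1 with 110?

Prime factors of 110: 2, 5, 11. Count integers ≤ 346 divisible by none of them.
By inclusion–exclusion: 346 − ⌊346/2⌋ − ⌊346/5⌋ − ⌊346/11⌋ + ⌊346/10⌋ + ⌊346/22⌋ + ⌊346/55⌋ − ⌊346/110⌋ = 125.

125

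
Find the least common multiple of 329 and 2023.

95081

gcd first: 2023 = 6·329 + 49; 329 = 6·49 + 35; 49 = 1·35 + 14; 35 = 2·14 + 7; 14 = 2·7 + 0 → gcd = 7
lcm = 329·2023/gcd = 665567/7 = 95081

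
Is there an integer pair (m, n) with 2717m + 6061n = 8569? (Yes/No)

By Bézout, 2717m + 6061n = 8569 has integer solutions iff gcd(2717, 6061) | 8569.
Euclid: 6061 = 2·2717 + 627; 2717 = 4·627 + 209; 627 = 3·209 + 0. gcd = 209; 8569 mod 209 = 0. Yes.

Yes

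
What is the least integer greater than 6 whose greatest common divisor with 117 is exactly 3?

12

gcd(m, 117) = 3 forces 3 | m; write m = 3s. Then gcd(3s, 3·39) = 3·gcd(s, 39), so need gcd(s, 39) = 1.
3s > 6 gives s ≥ 3. The least s ≥ 3 coprime to 39 is 4, so m = 3·4 = 12.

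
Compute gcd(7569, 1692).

9

Euclid: 7569 = 4·1692 + 801; 1692 = 2·801 + 90; 801 = 8·90 + 81; 90 = 1·81 + 9; 81 = 9·9 + 0. Last nonzero remainder: 9.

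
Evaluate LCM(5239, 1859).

57629

gcd first: 5239 = 2·1859 + 1521; 1859 = 1·1521 + 338; 1521 = 4·338 + 169; 338 = 2·169 + 0 → gcd = 169
lcm = 5239·1859/gcd = 9739301/169 = 57629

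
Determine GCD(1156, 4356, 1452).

4

1156 = 2² · 17²; 4356 = 2² · 3² · 11²; 1452 = 2² · 3 · 11²
gcd takes min exponent of each prime: 2² = 4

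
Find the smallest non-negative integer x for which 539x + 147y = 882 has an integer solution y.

0

Reduce mod 147: 539x ≡ 882 (mod 147). With g = gcd(539, 147) = 49 dividing 882, divide through: 11x ≡ 18 (mod 3).
Since gcd(11, 3) = 1, x ≡ 18·(11)⁻¹ ≡ 0 (mod 3). Smallest non-negative: 0.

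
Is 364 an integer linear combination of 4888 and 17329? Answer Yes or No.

gcd(4888, 17329): 17329 = 3·4888 + 2665; 4888 = 1·2665 + 2223; 2665 = 1·2223 + 442; 2223 = 5·442 + 13; 442 = 34·13 + 0 → 13
13 divides 364, so a solution exists.

Yes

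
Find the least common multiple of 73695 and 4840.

71336760

gcd first: 73695 = 15·4840 + 1095; 4840 = 4·1095 + 460; 1095 = 2·460 + 175; 460 = 2·175 + 110; 175 = 1·110 + 65; 110 = 1·65 + 45; 65 = 1·45 + 20; 45 = 2·20 + 5; 20 = 4·5 + 0 → gcd = 5
lcm = 73695·4840/gcd = 356683800/5 = 71336760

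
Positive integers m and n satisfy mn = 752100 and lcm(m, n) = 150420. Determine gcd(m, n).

gcd·lcm = product, so gcd = 752100/150420 = 5.

5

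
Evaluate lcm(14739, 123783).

14739 = 3 · 17³; 123783 = 3 · 11³ · 31
max exponents: 3 · 11³ · 17³ · 31 = 608145879

608145879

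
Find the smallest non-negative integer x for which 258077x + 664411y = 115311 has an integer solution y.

gcd(258077, 664411) = 5491 (Euclid: 664411 = 2·258077 + 148257; 258077 = 1·148257 + 109820; 148257 = 1·109820 + 38437; 109820 = 2·38437 + 32946; 38437 = 1·32946 + 5491; 32946 = 6·5491 + 0), and 5491 | 115311.
Extended Euclid: 258077·(-18) + 664411·(7) = 5491. Scale by 21: x₀ = -378.
General solution x = x₀ + 121t; reducing mod 121 gives x = 106 (and y = -41).

106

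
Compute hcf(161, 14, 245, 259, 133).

7

gcd(161, 14): 161 = 11·14 + 7; 14 = 2·7 + 0 → 7
gcd(7, 245): 245 = 35·7 + 0 → 7
gcd(7, 259): 259 = 37·7 + 0 → 7
gcd(7, 133): 133 = 19·7 + 0 → 7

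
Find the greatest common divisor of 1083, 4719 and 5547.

1083 = 3 · 19²; 4719 = 3 · 11² · 13; 5547 = 3 · 43²
gcd takes min exponent of each prime: 3 = 3

3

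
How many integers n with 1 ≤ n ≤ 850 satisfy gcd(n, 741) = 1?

495

Prime factors of 741: 3, 13, 19. Count integers ≤ 850 divisible by none of them.
By inclusion–exclusion: 850 − ⌊850/3⌋ − ⌊850/13⌋ − ⌊850/19⌋ + ⌊850/39⌋ + ⌊850/57⌋ + ⌊850/247⌋ − ⌊850/741⌋ = 495.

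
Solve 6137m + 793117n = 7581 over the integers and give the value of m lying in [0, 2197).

Reduce mod 793117: 6137m ≡ 7581 (mod 793117). With g = gcd(6137, 793117) = 361 dividing 7581, divide through: 17m ≡ 21 (mod 2197).
Since gcd(17, 2197) = 1, m ≡ 21·(17)⁻¹ ≡ 2069 (mod 2197). Smallest non-negative: 2069.

2069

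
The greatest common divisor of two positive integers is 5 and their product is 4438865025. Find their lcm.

For any two positive integers, gcd × lcm equals their product. Hence lcm = 4438865025 / 5 = 887773005.

887773005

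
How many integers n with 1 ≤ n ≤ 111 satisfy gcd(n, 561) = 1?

63

Prime factors of 561: 3, 11, 17. Count integers ≤ 111 divisible by none of them.
By inclusion–exclusion: 111 − ⌊111/3⌋ − ⌊111/11⌋ − ⌊111/17⌋ + ⌊111/33⌋ + ⌊111/51⌋ + ⌊111/187⌋ − ⌊111/561⌋ = 63.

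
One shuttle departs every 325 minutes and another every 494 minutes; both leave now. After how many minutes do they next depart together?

12350

325 = 5² · 13; 494 = 2 · 13 · 19
max exponents: 2 · 5² · 13 · 19 = 12350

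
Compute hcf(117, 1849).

Euclid: 1849 = 15·117 + 94; 117 = 1·94 + 23; 94 = 4·23 + 2; 23 = 11·2 + 1; 2 = 2·1 + 0. Last nonzero remainder: 1.

1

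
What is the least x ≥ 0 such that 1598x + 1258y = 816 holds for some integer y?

Reduce mod 1258: 1598x ≡ 816 (mod 1258). With g = gcd(1598, 1258) = 34 dividing 816, divide through: 47x ≡ 24 (mod 37).
Since gcd(47, 37) = 1, x ≡ 24·(47)⁻¹ ≡ 32 (mod 37). Smallest non-negative: 32.

32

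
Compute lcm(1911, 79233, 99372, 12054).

1911 = 3 · 7² · 13; 79233 = 3 · 7⁴ · 11; 99372 = 2² · 3 · 7² · 13²; 12054 = 2 · 3 · 7² · 41
lcm takes max exponent of each prime: 2² · 3 · 7⁴ · 11 · 13² · 41 = 2196021828

2196021828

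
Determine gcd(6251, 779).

19

6251 = 7 · 19 · 47
779 = 19 · 41
Common: 19 = 19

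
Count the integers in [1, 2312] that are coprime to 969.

969 = 3·17·19. Inclusion–exclusion on these primes:
2312 − ⌊2312/3⌋ − ⌊2312/17⌋ − ⌊2312/19⌋ + ⌊2312/51⌋ + ⌊2312/57⌋ + ⌊2312/323⌋ − ⌊2312/969⌋ = 1375

1375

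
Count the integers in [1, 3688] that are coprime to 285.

1863

Prime factors of 285: 3, 5, 19. Count integers ≤ 3688 divisible by none of them.
By inclusion–exclusion: 3688 − ⌊3688/3⌋ − ⌊3688/5⌋ − ⌊3688/19⌋ + ⌊3688/15⌋ + ⌊3688/57⌋ + ⌊3688/95⌋ − ⌊3688/285⌋ = 1863.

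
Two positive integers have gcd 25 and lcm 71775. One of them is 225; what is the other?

p·q = gcd·lcm = 25·71775 = 1794375, so q = 1794375/225 = 7975.

7975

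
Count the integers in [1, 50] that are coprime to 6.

Prime factors of 6: 2, 3. Count integers ≤ 50 divisible by none of them.
By inclusion–exclusion: 50 − ⌊50/2⌋ − ⌊50/3⌋ + ⌊50/6⌋ = 17.

17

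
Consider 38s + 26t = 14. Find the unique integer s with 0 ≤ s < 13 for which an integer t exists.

12

gcd(38, 26) = 2 (Euclid: 38 = 1·26 + 12; 26 = 2·12 + 2; 12 = 6·2 + 0), and 2 | 14.
Extended Euclid: 38·(-2) + 26·(3) = 2. Scale by 7: s₀ = -14.
General solution s = s₀ + 13k; reducing mod 13 gives s = 12 (and t = -17).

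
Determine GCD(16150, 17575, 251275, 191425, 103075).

gcd(16150, 17575): 17575 = 1·16150 + 1425; 16150 = 11·1425 + 475; 1425 = 3·475 + 0 → 475
gcd(475, 251275): 251275 = 529·475 + 0 → 475
gcd(475, 191425): 191425 = 403·475 + 0 → 475
gcd(475, 103075): 103075 = 217·475 + 0 → 475

475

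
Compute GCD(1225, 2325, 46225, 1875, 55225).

gcd(1225, 2325): 2325 = 1·1225 + 1100; 1225 = 1·1100 + 125; 1100 = 8·125 + 100; 125 = 1·100 + 25; 100 = 4·25 + 0 → 25
gcd(25, 46225): 46225 = 1849·25 + 0 → 25
gcd(25, 1875): 1875 = 75·25 + 0 → 25
gcd(25, 55225): 55225 = 2209·25 + 0 → 25

25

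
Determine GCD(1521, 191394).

9

1521 = 3² · 13²
191394 = 2 · 3² · 7³ · 31
Common: 3² = 9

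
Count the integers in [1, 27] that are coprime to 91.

Prime factors of 91: 7, 13. Count integers ≤ 27 divisible by none of them.
By inclusion–exclusion: 27 − ⌊27/7⌋ − ⌊27/13⌋ + ⌊27/91⌋ = 22.

22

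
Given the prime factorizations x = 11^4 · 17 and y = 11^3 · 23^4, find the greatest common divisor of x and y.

1331

min exponent per shared prime: 11^3 = 1331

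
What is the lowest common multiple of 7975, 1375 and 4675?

677875

7975 = 5² · 11 · 29; 1375 = 5³ · 11; 4675 = 5² · 11 · 17
lcm takes max exponent of each prime: 5³ · 11 · 17 · 29 = 677875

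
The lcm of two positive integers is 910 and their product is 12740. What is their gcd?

14

From gcd × lcm = mn: gcd = 12740 / 910 = 14.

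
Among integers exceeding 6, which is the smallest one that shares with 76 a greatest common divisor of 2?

76 = 2·38. Any t with gcd(t, 76) = 2 is a multiple of 2, say 2s, with s coprime to 38.
Need s > 6/2, so s ≥ 4. First s ≥ 4 with gcd(s, 38) = 1 is s = 5. Thus t = 2·5 = 10.

10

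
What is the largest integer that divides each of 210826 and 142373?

210826 = 2 · 7 · 11 · 37²
142373 = 7 · 11 · 43²
Common: 7 · 11 = 77

77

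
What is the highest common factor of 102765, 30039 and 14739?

gcd(102765, 30039): 102765 = 3·30039 + 12648; 30039 = 2·12648 + 4743; 12648 = 2·4743 + 3162; 4743 = 1·3162 + 1581; 3162 = 2·1581 + 0 → 1581
gcd(1581, 14739): 14739 = 9·1581 + 510; 1581 = 3·510 + 51; 510 = 10·51 + 0 → 51

51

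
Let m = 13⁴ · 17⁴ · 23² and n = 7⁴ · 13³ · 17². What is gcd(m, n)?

634933

min exponent per shared prime: 13³ · 17² = 634933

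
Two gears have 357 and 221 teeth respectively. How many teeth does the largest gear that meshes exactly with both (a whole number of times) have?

Euclid: 357 = 1·221 + 136; 221 = 1·136 + 85; 136 = 1·85 + 51; 85 = 1·51 + 34; 51 = 1·34 + 17; 34 = 2·17 + 0. Last nonzero remainder: 17.

17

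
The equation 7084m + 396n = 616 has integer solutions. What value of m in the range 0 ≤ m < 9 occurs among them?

Euclid: 7084 = 17·396 + 352; 396 = 1·352 + 44; 352 = 8·44 + 0 → gcd = 44; 616 = 44·14.
Back-substitution yields 7084·(-1) + 396·(18) = 44, so one solution is m = -1·14 = -14, n = 18·14 = 252.
Solutions in m differ by 396/44 = 9; the one in [0, 9) is -14 mod 9 = 4.

4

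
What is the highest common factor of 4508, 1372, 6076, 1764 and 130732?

196

4508 = 2² · 7² · 23; 1372 = 2² · 7³; 6076 = 2² · 7² · 31; 1764 = 2² · 3² · 7²; 130732 = 2² · 7² · 23 · 29
gcd takes min exponent of each prime: 2² · 7² = 196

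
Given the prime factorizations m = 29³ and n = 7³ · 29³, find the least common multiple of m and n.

8365427

max exponent per prime: 7³ · 29³ = 8365427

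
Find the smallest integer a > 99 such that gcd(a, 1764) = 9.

117

gcd(a, 1764) = 9 forces 9 | a; write a = 9s. Then gcd(9s, 9·196) = 9·gcd(s, 196), so need gcd(s, 196) = 1.
9s > 99 gives s ≥ 12. The least s ≥ 12 coprime to 196 is 13, so a = 9·13 = 117.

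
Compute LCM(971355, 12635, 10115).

101340495795

971355 = 3 · 5 · 7 · 11 · 29²; 12635 = 5 · 7 · 19²; 10115 = 5 · 7 · 17²
lcm takes max exponent of each prime: 3 · 5 · 7 · 11 · 17² · 19² · 29² = 101340495795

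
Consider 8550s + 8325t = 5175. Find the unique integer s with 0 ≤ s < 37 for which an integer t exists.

23

gcd(8550, 8325) = 225 (Euclid: 8550 = 1·8325 + 225; 8325 = 37·225 + 0), and 225 | 5175.
Extended Euclid: 8550·(1) + 8325·(-1) = 225. Scale by 23: s₀ = 23.
General solution s = s₀ + 37k; reducing mod 37 gives s = 23 (and t = -23).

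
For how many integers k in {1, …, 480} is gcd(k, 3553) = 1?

3553 = 11·17·19. Inclusion–exclusion on these primes:
480 − ⌊480/11⌋ − ⌊480/17⌋ − ⌊480/19⌋ + ⌊480/187⌋ + ⌊480/209⌋ + ⌊480/323⌋ − ⌊480/3553⌋ = 389

389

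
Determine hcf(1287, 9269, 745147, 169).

13

1287 = 3² · 11 · 13; 9269 = 13 · 23 · 31; 745147 = 13 · 31 · 43²; 169 = 13²
gcd takes min exponent of each prime: 13 = 13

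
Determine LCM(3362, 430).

gcd first: 3362 = 7·430 + 352; 430 = 1·352 + 78; 352 = 4·78 + 40; 78 = 1·40 + 38; 40 = 1·38 + 2; 38 = 19·2 + 0 → gcd = 2
lcm = 3362·430/gcd = 1445660/2 = 722830

722830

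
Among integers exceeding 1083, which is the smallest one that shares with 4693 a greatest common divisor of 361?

gcd(m, 4693) = 361 forces 361 | m; write m = 361s. Then gcd(361s, 361·13) = 361·gcd(s, 13), so need gcd(s, 13) = 1.
361s > 1083 gives s ≥ 4. The least s ≥ 4 coprime to 13 is 4, so m = 361·4 = 1444.

1444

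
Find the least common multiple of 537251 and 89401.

284205779

gcd first: 537251 = 6·89401 + 845; 89401 = 105·845 + 676; 845 = 1·676 + 169; 676 = 4·169 + 0 → gcd = 169
lcm = 537251·89401/gcd = 48030776651/169 = 284205779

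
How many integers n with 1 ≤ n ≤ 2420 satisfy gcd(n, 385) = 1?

385 = 5·7·11. Inclusion–exclusion on these primes:
2420 − ⌊2420/5⌋ − ⌊2420/7⌋ − ⌊2420/11⌋ + ⌊2420/35⌋ + ⌊2420/55⌋ + ⌊2420/77⌋ − ⌊2420/385⌋ = 1509

1509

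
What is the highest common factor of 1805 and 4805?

Euclid: 4805 = 2·1805 + 1195; 1805 = 1·1195 + 610; 1195 = 1·610 + 585; 610 = 1·585 + 25; 585 = 23·25 + 10; 25 = 2·10 + 5; 10 = 2·5 + 0. Last nonzero remainder: 5.

5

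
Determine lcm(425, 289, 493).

425 = 5² · 17; 289 = 17²; 493 = 17 · 29
lcm takes max exponent of each prime: 5² · 17² · 29 = 209525

209525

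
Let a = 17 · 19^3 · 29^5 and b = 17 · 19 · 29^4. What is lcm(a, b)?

max exponent per prime: 17 · 19^3 · 29^5 = 2391661506847

2391661506847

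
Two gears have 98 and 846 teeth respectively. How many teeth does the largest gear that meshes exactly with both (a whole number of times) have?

98 = 2 · 7²
846 = 2 · 3² · 47
Common: 2 = 2

2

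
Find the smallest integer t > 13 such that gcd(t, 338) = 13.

gcd(t, 338) = 13 forces 13 | t; write t = 13s. Then gcd(13s, 13·26) = 13·gcd(s, 26), so need gcd(s, 26) = 1.
13s > 13 gives s ≥ 2. The least s ≥ 2 coprime to 26 is 3, so t = 13·3 = 39.

39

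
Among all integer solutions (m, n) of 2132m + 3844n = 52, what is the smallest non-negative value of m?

586

gcd(2132, 3844) = 4 (Euclid: 3844 = 1·2132 + 1712; 2132 = 1·1712 + 420; 1712 = 4·420 + 32; 420 = 13·32 + 4; 32 = 8·4 + 0), and 4 | 52.
Extended Euclid: 2132·(119) + 3844·(-66) = 4. Scale by 13: m₀ = 1547.
General solution m = m₀ + 961t; reducing mod 961 gives m = 586 (and n = -325).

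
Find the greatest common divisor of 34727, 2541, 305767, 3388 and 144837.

gcd(34727, 2541): 34727 = 13·2541 + 1694; 2541 = 1·1694 + 847; 1694 = 2·847 + 0 → 847
gcd(847, 305767): 305767 = 361·847 + 0 → 847
gcd(847, 3388): 3388 = 4·847 + 0 → 847
gcd(847, 144837): 144837 = 171·847 + 0 → 847

847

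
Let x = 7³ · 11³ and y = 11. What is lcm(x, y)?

max exponent per prime: 7³ · 11³ = 456533

456533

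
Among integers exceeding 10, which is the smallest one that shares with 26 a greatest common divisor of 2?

Multiples of 2 above 10: 2·6, 2·7, … . Need the cofactor coprime to 26/2 = 13.
Checking s = 6, 7, … the first with gcd(s, 13) = 1 is s = 6, giving 12.

12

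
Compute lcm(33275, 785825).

33275 = 5² · 11³; 785825 = 5² · 17 · 43²
max exponents: 5² · 11³ · 17 · 43² = 1045933075

1045933075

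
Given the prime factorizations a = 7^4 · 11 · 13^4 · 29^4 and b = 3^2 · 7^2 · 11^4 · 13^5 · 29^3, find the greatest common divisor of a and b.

min exponent per shared prime: 7^2 · 11 · 13^4 · 29^3 = 375453509431

375453509431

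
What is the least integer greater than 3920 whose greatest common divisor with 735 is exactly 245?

735 = 245·3. Any k with gcd(k, 735) = 245 is a multiple of 245, say 245s, with s coprime to 3.
Need s > 3920/245, so s ≥ 17. First s ≥ 17 with gcd(s, 3) = 1 is s = 17. Thus k = 245·17 = 4165.

4165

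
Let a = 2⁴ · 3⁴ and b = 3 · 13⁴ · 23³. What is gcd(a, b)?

3

min exponent per shared prime: 3 = 3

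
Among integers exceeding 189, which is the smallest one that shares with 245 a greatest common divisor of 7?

203

Multiples of 7 above 189: 7·28, 7·29, … . Need the cofactor coprime to 245/7 = 35.
Checking s = 28, 29, … the first with gcd(s, 35) = 1 is s = 29, giving 203.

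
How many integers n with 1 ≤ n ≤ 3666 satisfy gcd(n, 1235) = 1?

Prime factors of 1235: 5, 13, 19. Count integers ≤ 3666 divisible by none of them.
By inclusion–exclusion: 3666 − ⌊3666/5⌋ − ⌊3666/13⌋ − ⌊3666/19⌋ + ⌊3666/65⌋ + ⌊3666/95⌋ + ⌊3666/247⌋ − ⌊3666/1235⌋ = 2565.

2565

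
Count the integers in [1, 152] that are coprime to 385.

95

Prime factors of 385: 5, 7, 11. Count integers ≤ 152 divisible by none of them.
By inclusion–exclusion: 152 − ⌊152/5⌋ − ⌊152/7⌋ − ⌊152/11⌋ + ⌊152/35⌋ + ⌊152/55⌋ + ⌊152/77⌋ − ⌊152/385⌋ = 95.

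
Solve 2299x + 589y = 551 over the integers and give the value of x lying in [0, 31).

gcd(2299, 589) = 19 (Euclid: 2299 = 3·589 + 532; 589 = 1·532 + 57; 532 = 9·57 + 19; 57 = 3·19 + 0), and 19 | 551.
Extended Euclid: 2299·(10) + 589·(-39) = 19. Scale by 29: x₀ = 290.
General solution x = x₀ + 31t; reducing mod 31 gives x = 11 (and y = -42).

11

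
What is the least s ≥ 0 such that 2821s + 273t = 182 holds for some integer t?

2

gcd(2821, 273) = 91 (Euclid: 2821 = 10·273 + 91; 273 = 3·91 + 0), and 91 | 182.
Extended Euclid: 2821·(1) + 273·(-10) = 91. Scale by 2: s₀ = 2.
General solution s = s₀ + 3k; reducing mod 3 gives s = 2 (and t = -20).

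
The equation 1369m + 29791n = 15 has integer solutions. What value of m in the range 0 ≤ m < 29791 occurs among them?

Reduce mod 29791: 1369m ≡ 15 (mod 29791). With g = gcd(1369, 29791) = 1 dividing 15, divide through: 1369m ≡ 15 (mod 29791).
Since gcd(1369, 29791) = 1, m ≡ 15·(1369)⁻¹ ≡ 4374 (mod 29791). Smallest non-negative: 4374.

4374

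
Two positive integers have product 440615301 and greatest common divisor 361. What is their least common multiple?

gcd·lcm = product, so lcm = 440615301/361 = 1220541.

1220541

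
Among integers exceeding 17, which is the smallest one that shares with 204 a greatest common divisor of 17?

85

Multiples of 17 above 17: 17·2, 17·3, … . Need the cofactor coprime to 204/17 = 12.
Checking s = 2, 3, … the first with gcd(s, 12) = 1 is s = 5, giving 85.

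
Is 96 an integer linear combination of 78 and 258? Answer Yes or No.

Yes

By Bézout, 78s − 258t = 96 has integer solutions iff gcd(78, 258) | 96.
Euclid: 258 = 3·78 + 24; 78 = 3·24 + 6; 24 = 4·6 + 0. gcd = 6; 96 mod 6 = 0. Yes.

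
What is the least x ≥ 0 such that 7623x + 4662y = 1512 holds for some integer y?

Reduce mod 4662: 7623x ≡ 1512 (mod 4662). With g = gcd(7623, 4662) = 63 dividing 1512, divide through: 121x ≡ 24 (mod 74).
Since gcd(121, 74) = 1, x ≡ 24·(121)⁻¹ ≡ 32 (mod 74). Smallest non-negative: 32.

32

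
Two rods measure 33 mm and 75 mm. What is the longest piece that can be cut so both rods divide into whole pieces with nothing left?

3

33 = 3 · 11
75 = 3 · 5²
Common: 3 = 3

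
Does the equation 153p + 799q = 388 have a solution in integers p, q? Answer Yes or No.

By Bézout, 153p + 799q = 388 has integer solutions iff gcd(153, 799) | 388.
Euclid: 799 = 5·153 + 34; 153 = 4·34 + 17; 34 = 2·17 + 0. gcd = 17; 388 mod 17 = 14. No.

No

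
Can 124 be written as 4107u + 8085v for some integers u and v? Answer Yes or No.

No

gcd(4107, 8085): 8085 = 1·4107 + 3978; 4107 = 1·3978 + 129; 3978 = 30·129 + 108; 129 = 1·108 + 21; 108 = 5·21 + 3; 21 = 7·3 + 0 → 3
3 does not divide 124, so a solution does not exist.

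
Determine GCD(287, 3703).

7

287 = 7 · 41
3703 = 7 · 23²
Common: 7 = 7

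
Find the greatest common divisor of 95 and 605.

Euclid: 605 = 6·95 + 35; 95 = 2·35 + 25; 35 = 1·25 + 10; 25 = 2·10 + 5; 10 = 2·5 + 0. Last nonzero remainder: 5.

5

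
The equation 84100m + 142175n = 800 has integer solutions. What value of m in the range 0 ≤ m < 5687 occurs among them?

Euclid: 142175 = 1·84100 + 58075; 84100 = 1·58075 + 26025; 58075 = 2·26025 + 6025; 26025 = 4·6025 + 1925; 6025 = 3·1925 + 250; 1925 = 7·250 + 175; 250 = 1·175 + 75; 175 = 2·75 + 25; 75 = 3·25 + 0 → gcd = 25; 800 = 25·32.
Back-substitution yields 84100·(1699) + 142175·(-1005) = 25, so one solution is m = 1699·32 = 54368, n = -1005·32 = -32160.
Solutions in m differ by 142175/25 = 5687; the one in [0, 5687) is 54368 mod 5687 = 3185.

3185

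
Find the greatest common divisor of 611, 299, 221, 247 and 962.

13

gcd(611, 299): 611 = 2·299 + 13; 299 = 23·13 + 0 → 13
gcd(13, 221): 221 = 17·13 + 0 → 13
gcd(13, 247): 247 = 19·13 + 0 → 13
gcd(13, 962): 962 = 74·13 + 0 → 13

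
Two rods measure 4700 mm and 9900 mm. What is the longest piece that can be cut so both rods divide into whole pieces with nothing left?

4700 = 2² · 5² · 47
9900 = 2² · 3² · 5² · 11
Common: 2² · 5² = 100

100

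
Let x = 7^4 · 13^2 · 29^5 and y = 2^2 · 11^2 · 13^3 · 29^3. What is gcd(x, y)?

4121741

min exponent per shared prime: 13^2 · 29^3 = 4121741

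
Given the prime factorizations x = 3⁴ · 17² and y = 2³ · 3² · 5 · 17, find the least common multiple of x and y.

936360

max exponent per prime: 2³ · 3⁴ · 5 · 17² = 936360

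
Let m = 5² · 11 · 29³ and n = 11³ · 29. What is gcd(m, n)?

min exponent per shared prime: 11 · 29 = 319

319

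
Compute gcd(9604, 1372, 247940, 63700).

196

9604 = 2² · 7⁴; 1372 = 2² · 7³; 247940 = 2² · 5 · 7² · 11 · 23; 63700 = 2² · 5² · 7² · 13
gcd takes min exponent of each prime: 2² · 7² = 196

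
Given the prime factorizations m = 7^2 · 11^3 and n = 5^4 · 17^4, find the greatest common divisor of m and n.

min exponent per shared prime: (none) = 1

1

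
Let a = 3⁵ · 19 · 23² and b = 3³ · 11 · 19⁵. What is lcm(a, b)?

3501246079683

max exponent per prime: 3⁵ · 11 · 19⁵ · 23² = 3501246079683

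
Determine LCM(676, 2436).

gcd first: 2436 = 3·676 + 408; 676 = 1·408 + 268; 408 = 1·268 + 140; 268 = 1·140 + 128; 140 = 1·128 + 12; 128 = 10·12 + 8; 12 = 1·8 + 4; 8 = 2·4 + 0 → gcd = 4
lcm = 676·2436/gcd = 1646736/4 = 411684

411684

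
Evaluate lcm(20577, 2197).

20577 = 3 · 19³; 2197 = 13³
max exponents: 3 · 13³ · 19³ = 45207669

45207669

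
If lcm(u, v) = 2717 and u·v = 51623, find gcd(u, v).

19

From gcd × lcm = uv: gcd = 51623 / 2717 = 19.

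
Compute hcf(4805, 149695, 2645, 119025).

gcd(4805, 149695): 149695 = 31·4805 + 740; 4805 = 6·740 + 365; 740 = 2·365 + 10; 365 = 36·10 + 5; 10 = 2·5 + 0 → 5
gcd(5, 2645): 2645 = 529·5 + 0 → 5
gcd(5, 119025): 119025 = 23805·5 + 0 → 5

5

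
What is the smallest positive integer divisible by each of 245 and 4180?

204820

245 = 5 · 7²; 4180 = 2² · 5 · 11 · 19
max exponents: 2² · 5 · 7² · 11 · 19 = 204820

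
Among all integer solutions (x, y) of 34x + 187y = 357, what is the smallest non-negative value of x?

Euclid: 187 = 5·34 + 17; 34 = 2·17 + 0 → gcd = 17; 357 = 17·21.
Back-substitution yields 34·(-5) + 187·(1) = 17, so one solution is x = -5·21 = -105, y = 1·21 = 21.
Solutions in x differ by 187/17 = 11; the one in [0, 11) is -105 mod 11 = 5.

5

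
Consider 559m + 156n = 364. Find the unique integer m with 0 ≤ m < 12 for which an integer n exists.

gcd(559, 156) = 13 (Euclid: 559 = 3·156 + 91; 156 = 1·91 + 65; 91 = 1·65 + 26; 65 = 2·26 + 13; 26 = 2·13 + 0), and 13 | 364.
Extended Euclid: 559·(-5) + 156·(18) = 13. Scale by 28: m₀ = -140.
General solution m = m₀ + 12t; reducing mod 12 gives m = 4 (and n = -12).

4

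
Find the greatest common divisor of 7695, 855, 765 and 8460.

gcd(7695, 855): 7695 = 9·855 + 0 → 855
gcd(855, 765): 855 = 1·765 + 90; 765 = 8·90 + 45; 90 = 2·45 + 0 → 45
gcd(45, 8460): 8460 = 188·45 + 0 → 45

45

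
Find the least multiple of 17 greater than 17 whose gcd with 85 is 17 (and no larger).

gcd(t, 85) = 17 forces 17 | t; write t = 17s. Then gcd(17s, 17·5) = 17·gcd(s, 5), so need gcd(s, 5) = 1.
17s > 17 gives s ≥ 2. The least s ≥ 2 coprime to 5 is 2, so t = 17·2 = 34.

34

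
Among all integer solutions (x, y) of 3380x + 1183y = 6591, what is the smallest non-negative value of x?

3

Euclid: 3380 = 2·1183 + 1014; 1183 = 1·1014 + 169; 1014 = 6·169 + 0 → gcd = 169; 6591 = 169·39.
Back-substitution yields 3380·(-1) + 1183·(3) = 169, so one solution is x = -1·39 = -39, y = 3·39 = 117.
Solutions in x differ by 1183/169 = 7; the one in [0, 7) is -39 mod 7 = 3.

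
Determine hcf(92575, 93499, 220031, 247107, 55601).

7

gcd(92575, 93499): 93499 = 1·92575 + 924; 92575 = 100·924 + 175; 924 = 5·175 + 49; 175 = 3·49 + 28; 49 = 1·28 + 21; 28 = 1·21 + 7; 21 = 3·7 + 0 → 7
gcd(7, 220031): 220031 = 31433·7 + 0 → 7
gcd(7, 247107): 247107 = 35301·7 + 0 → 7
gcd(7, 55601): 55601 = 7943·7 + 0 → 7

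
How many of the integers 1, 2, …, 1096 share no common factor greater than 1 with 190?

415

190 = 2·5·19. Inclusion–exclusion on these primes:
1096 − ⌊1096/2⌋ − ⌊1096/5⌋ − ⌊1096/19⌋ + ⌊1096/10⌋ + ⌊1096/38⌋ + ⌊1096/95⌋ − ⌊1096/190⌋ = 415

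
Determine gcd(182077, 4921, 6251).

gcd(182077, 4921): 182077 = 37·4921 + 0 → 4921
gcd(4921, 6251): 6251 = 1·4921 + 1330; 4921 = 3·1330 + 931; 1330 = 1·931 + 399; 931 = 2·399 + 133; 399 = 3·133 + 0 → 133

133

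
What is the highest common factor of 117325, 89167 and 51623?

4693

gcd(117325, 89167): 117325 = 1·89167 + 28158; 89167 = 3·28158 + 4693; 28158 = 6·4693 + 0 → 4693
gcd(4693, 51623): 51623 = 11·4693 + 0 → 4693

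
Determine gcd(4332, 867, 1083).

4332 = 2² · 3 · 19²; 867 = 3 · 17²; 1083 = 3 · 19²
gcd takes min exponent of each prime: 3 = 3

3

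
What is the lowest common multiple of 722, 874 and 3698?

30704494

722 = 2 · 19²; 874 = 2 · 19 · 23; 3698 = 2 · 43²
lcm takes max exponent of each prime: 2 · 19² · 23 · 43² = 30704494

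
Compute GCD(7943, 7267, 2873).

gcd(7943, 7267): 7943 = 1·7267 + 676; 7267 = 10·676 + 507; 676 = 1·507 + 169; 507 = 3·169 + 0 → 169
gcd(169, 2873): 2873 = 17·169 + 0 → 169

169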